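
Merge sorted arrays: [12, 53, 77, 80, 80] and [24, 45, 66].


Take 12 from A
Take 24 from B
Take 45 from B
Take 53 from A
Take 66 from B

Merged: [12, 24, 45, 53, 66, 77, 80, 80]


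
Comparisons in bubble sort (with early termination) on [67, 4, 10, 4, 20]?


Algorithm: bubble sort (with early termination)
Input: [67, 4, 10, 4, 20]
Sorted: [4, 4, 10, 20, 67]

9


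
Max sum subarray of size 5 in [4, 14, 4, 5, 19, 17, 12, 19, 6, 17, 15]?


[0:5]: 46
[1:6]: 59
[2:7]: 57
[3:8]: 72
[4:9]: 73
[5:10]: 71
[6:11]: 69

Max: 73 at [4:9]


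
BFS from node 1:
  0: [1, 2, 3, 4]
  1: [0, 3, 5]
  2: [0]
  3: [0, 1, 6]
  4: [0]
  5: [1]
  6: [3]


Visit 1, enqueue [0, 3, 5]
Visit 0, enqueue [2, 4]
Visit 3, enqueue [6]
Visit 5, enqueue []
Visit 2, enqueue []
Visit 4, enqueue []
Visit 6, enqueue []

BFS order: [1, 0, 3, 5, 2, 4, 6]


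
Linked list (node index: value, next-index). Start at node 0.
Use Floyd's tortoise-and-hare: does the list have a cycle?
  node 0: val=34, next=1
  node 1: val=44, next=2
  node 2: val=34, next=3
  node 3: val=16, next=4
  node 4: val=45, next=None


Floyd's tortoise (slow, +1) and hare (fast, +2):
  init: slow=0, fast=0
  step 1: slow=1, fast=2
  step 2: slow=2, fast=4
  step 3: fast -> None, no cycle

Cycle: no


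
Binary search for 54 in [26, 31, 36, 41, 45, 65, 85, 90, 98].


Step 1: lo=0, hi=8, mid=4, val=45
Step 2: lo=5, hi=8, mid=6, val=85
Step 3: lo=5, hi=5, mid=5, val=65

Not found


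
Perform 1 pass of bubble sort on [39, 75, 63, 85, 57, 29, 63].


Initial: [39, 75, 63, 85, 57, 29, 63]
Pass 1: [39, 63, 75, 57, 29, 63, 85] (4 swaps)

After 1 pass: [39, 63, 75, 57, 29, 63, 85]


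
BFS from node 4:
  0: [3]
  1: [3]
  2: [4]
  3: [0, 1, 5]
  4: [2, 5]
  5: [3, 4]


Visit 4, enqueue [2, 5]
Visit 2, enqueue []
Visit 5, enqueue [3]
Visit 3, enqueue [0, 1]
Visit 0, enqueue []
Visit 1, enqueue []

BFS order: [4, 2, 5, 3, 0, 1]


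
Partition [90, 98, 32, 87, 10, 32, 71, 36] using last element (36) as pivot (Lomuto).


Pivot: 36
  32 <= 36: swap -> [32, 98, 90, 87, 10, 32, 71, 36]
  10 <= 36: swap -> [32, 10, 90, 87, 98, 32, 71, 36]
  32 <= 36: swap -> [32, 10, 32, 87, 98, 90, 71, 36]
Place pivot at 3: [32, 10, 32, 36, 98, 90, 71, 87]

Partitioned: [32, 10, 32, 36, 98, 90, 71, 87]


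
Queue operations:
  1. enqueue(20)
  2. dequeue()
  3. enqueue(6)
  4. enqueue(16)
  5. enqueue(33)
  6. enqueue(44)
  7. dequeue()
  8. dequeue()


enqueue(20) -> [20]
dequeue()->20, []
enqueue(6) -> [6]
enqueue(16) -> [6, 16]
enqueue(33) -> [6, 16, 33]
enqueue(44) -> [6, 16, 33, 44]
dequeue()->6, [16, 33, 44]
dequeue()->16, [33, 44]

Final queue: [33, 44]


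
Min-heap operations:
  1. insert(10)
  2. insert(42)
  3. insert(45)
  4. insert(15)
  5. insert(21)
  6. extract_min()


insert(10) -> [10]
insert(42) -> [10, 42]
insert(45) -> [10, 42, 45]
insert(15) -> [10, 15, 45, 42]
insert(21) -> [10, 15, 45, 42, 21]
extract_min()->10, [15, 21, 45, 42]

Final heap: [15, 21, 45, 42]


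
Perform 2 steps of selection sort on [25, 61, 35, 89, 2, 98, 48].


Initial: [25, 61, 35, 89, 2, 98, 48]
Step 1: min=2 at 4
  Swap: [2, 61, 35, 89, 25, 98, 48]
Step 2: min=25 at 4
  Swap: [2, 25, 35, 89, 61, 98, 48]

After 2 steps: [2, 25, 35, 89, 61, 98, 48]


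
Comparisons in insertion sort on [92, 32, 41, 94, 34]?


Algorithm: insertion sort
Input: [92, 32, 41, 94, 34]
Sorted: [32, 34, 41, 92, 94]

8


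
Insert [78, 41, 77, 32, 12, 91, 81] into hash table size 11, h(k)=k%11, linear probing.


Insert 78: h=1 -> slot 1
Insert 41: h=8 -> slot 8
Insert 77: h=0 -> slot 0
Insert 32: h=10 -> slot 10
Insert 12: h=1, 1 probes -> slot 2
Insert 91: h=3 -> slot 3
Insert 81: h=4 -> slot 4

Table: [77, 78, 12, 91, 81, None, None, None, 41, None, 32]


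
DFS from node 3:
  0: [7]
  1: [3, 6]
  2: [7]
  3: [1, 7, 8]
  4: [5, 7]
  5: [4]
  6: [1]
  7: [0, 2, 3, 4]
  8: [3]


Visit 3, push [8, 7, 1]
Visit 1, push [6]
Visit 6, push []
Visit 7, push [4, 2, 0]
Visit 0, push []
Visit 2, push []
Visit 4, push [5]
Visit 5, push []
Visit 8, push []

DFS order: [3, 1, 6, 7, 0, 2, 4, 5, 8]


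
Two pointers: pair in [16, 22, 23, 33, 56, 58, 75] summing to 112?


lo=0(16)+hi=6(75)=91
lo=1(22)+hi=6(75)=97
lo=2(23)+hi=6(75)=98
lo=3(33)+hi=6(75)=108
lo=4(56)+hi=6(75)=131
lo=4(56)+hi=5(58)=114

No pair found


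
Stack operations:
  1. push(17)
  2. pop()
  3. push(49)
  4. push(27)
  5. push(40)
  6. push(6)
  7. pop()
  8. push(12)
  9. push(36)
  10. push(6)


push(17) -> [17]
pop()->17, []
push(49) -> [49]
push(27) -> [49, 27]
push(40) -> [49, 27, 40]
push(6) -> [49, 27, 40, 6]
pop()->6, [49, 27, 40]
push(12) -> [49, 27, 40, 12]
push(36) -> [49, 27, 40, 12, 36]
push(6) -> [49, 27, 40, 12, 36, 6]

Final stack: [49, 27, 40, 12, 36, 6]


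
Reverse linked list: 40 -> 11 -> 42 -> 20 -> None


Step 1: curr=40, set curr.next=prev(None) | reversed so far: 40
Step 2: curr=11, set curr.next=prev(40) | reversed so far: 11 -> 40
Step 3: curr=42, set curr.next=prev(11) | reversed so far: 42 -> 11 -> 40
Step 4: curr=20, set curr.next=prev(42) | reversed so far: 20 -> 42 -> 11 -> 40

20 -> 42 -> 11 -> 40 -> None


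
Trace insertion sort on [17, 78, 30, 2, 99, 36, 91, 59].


Initial: [17, 78, 30, 2, 99, 36, 91, 59]
Insert 78: [17, 78, 30, 2, 99, 36, 91, 59]
Insert 30: [17, 30, 78, 2, 99, 36, 91, 59]
Insert 2: [2, 17, 30, 78, 99, 36, 91, 59]
Insert 99: [2, 17, 30, 78, 99, 36, 91, 59]
Insert 36: [2, 17, 30, 36, 78, 99, 91, 59]
Insert 91: [2, 17, 30, 36, 78, 91, 99, 59]
Insert 59: [2, 17, 30, 36, 59, 78, 91, 99]

Sorted: [2, 17, 30, 36, 59, 78, 91, 99]


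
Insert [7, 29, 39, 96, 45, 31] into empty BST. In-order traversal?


Insert 7: root
Insert 29: R from 7
Insert 39: R from 7 -> R from 29
Insert 96: R from 7 -> R from 29 -> R from 39
Insert 45: R from 7 -> R from 29 -> R from 39 -> L from 96
Insert 31: R from 7 -> R from 29 -> L from 39

In-order: [7, 29, 31, 39, 45, 96]


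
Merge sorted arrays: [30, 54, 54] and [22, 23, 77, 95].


Take 22 from B
Take 23 from B
Take 30 from A
Take 54 from A
Take 54 from A

Merged: [22, 23, 30, 54, 54, 77, 95]


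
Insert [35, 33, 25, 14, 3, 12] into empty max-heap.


Insert 35: [35]
Insert 33: [35, 33]
Insert 25: [35, 33, 25]
Insert 14: [35, 33, 25, 14]
Insert 3: [35, 33, 25, 14, 3]
Insert 12: [35, 33, 25, 14, 3, 12]

Final heap: [35, 33, 25, 14, 3, 12]


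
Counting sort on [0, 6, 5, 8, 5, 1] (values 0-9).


Input: [0, 6, 5, 8, 5, 1]
Counts: [1, 1, 0, 0, 0, 2, 1, 0, 1, 0]

Sorted: [0, 1, 5, 5, 6, 8]


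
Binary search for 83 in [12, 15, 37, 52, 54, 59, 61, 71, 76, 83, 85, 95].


Step 1: lo=0, hi=11, mid=5, val=59
Step 2: lo=6, hi=11, mid=8, val=76
Step 3: lo=9, hi=11, mid=10, val=85
Step 4: lo=9, hi=9, mid=9, val=83

Found at index 9


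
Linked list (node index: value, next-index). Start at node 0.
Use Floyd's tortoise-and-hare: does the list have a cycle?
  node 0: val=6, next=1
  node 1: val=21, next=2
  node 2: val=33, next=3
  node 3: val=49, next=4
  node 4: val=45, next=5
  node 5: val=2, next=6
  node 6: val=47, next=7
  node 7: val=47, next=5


Floyd's tortoise (slow, +1) and hare (fast, +2):
  init: slow=0, fast=0
  step 1: slow=1, fast=2
  step 2: slow=2, fast=4
  step 3: slow=3, fast=6
  step 4: slow=4, fast=5
  step 5: slow=5, fast=7
  step 6: slow=6, fast=6
  slow == fast at node 6: cycle detected

Cycle: yes


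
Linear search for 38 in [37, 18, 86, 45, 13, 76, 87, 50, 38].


i=0: 37!=38
i=1: 18!=38
i=2: 86!=38
i=3: 45!=38
i=4: 13!=38
i=5: 76!=38
i=6: 87!=38
i=7: 50!=38
i=8: 38==38 found!

Found at 8, 9 comps


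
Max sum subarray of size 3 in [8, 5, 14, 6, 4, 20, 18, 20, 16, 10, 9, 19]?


[0:3]: 27
[1:4]: 25
[2:5]: 24
[3:6]: 30
[4:7]: 42
[5:8]: 58
[6:9]: 54
[7:10]: 46
[8:11]: 35
[9:12]: 38

Max: 58 at [5:8]


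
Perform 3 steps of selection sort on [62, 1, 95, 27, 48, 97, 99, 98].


Initial: [62, 1, 95, 27, 48, 97, 99, 98]
Step 1: min=1 at 1
  Swap: [1, 62, 95, 27, 48, 97, 99, 98]
Step 2: min=27 at 3
  Swap: [1, 27, 95, 62, 48, 97, 99, 98]
Step 3: min=48 at 4
  Swap: [1, 27, 48, 62, 95, 97, 99, 98]

After 3 steps: [1, 27, 48, 62, 95, 97, 99, 98]


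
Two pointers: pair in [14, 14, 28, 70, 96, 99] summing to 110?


lo=0(14)+hi=5(99)=113
lo=0(14)+hi=4(96)=110

Yes: 14+96=110


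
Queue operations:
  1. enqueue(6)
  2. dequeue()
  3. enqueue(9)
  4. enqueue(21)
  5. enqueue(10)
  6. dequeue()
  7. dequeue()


enqueue(6) -> [6]
dequeue()->6, []
enqueue(9) -> [9]
enqueue(21) -> [9, 21]
enqueue(10) -> [9, 21, 10]
dequeue()->9, [21, 10]
dequeue()->21, [10]

Final queue: [10]


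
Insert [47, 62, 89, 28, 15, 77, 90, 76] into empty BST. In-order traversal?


Insert 47: root
Insert 62: R from 47
Insert 89: R from 47 -> R from 62
Insert 28: L from 47
Insert 15: L from 47 -> L from 28
Insert 77: R from 47 -> R from 62 -> L from 89
Insert 90: R from 47 -> R from 62 -> R from 89
Insert 76: R from 47 -> R from 62 -> L from 89 -> L from 77

In-order: [15, 28, 47, 62, 76, 77, 89, 90]


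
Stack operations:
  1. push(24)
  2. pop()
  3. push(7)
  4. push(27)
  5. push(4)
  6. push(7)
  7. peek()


push(24) -> [24]
pop()->24, []
push(7) -> [7]
push(27) -> [7, 27]
push(4) -> [7, 27, 4]
push(7) -> [7, 27, 4, 7]
peek()->7

Final stack: [7, 27, 4, 7]


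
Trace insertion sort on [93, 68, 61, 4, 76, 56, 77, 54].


Initial: [93, 68, 61, 4, 76, 56, 77, 54]
Insert 68: [68, 93, 61, 4, 76, 56, 77, 54]
Insert 61: [61, 68, 93, 4, 76, 56, 77, 54]
Insert 4: [4, 61, 68, 93, 76, 56, 77, 54]
Insert 76: [4, 61, 68, 76, 93, 56, 77, 54]
Insert 56: [4, 56, 61, 68, 76, 93, 77, 54]
Insert 77: [4, 56, 61, 68, 76, 77, 93, 54]
Insert 54: [4, 54, 56, 61, 68, 76, 77, 93]

Sorted: [4, 54, 56, 61, 68, 76, 77, 93]


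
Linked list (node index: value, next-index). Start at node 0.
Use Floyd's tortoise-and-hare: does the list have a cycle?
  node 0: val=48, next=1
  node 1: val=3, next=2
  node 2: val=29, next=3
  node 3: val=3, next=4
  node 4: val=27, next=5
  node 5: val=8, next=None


Floyd's tortoise (slow, +1) and hare (fast, +2):
  init: slow=0, fast=0
  step 1: slow=1, fast=2
  step 2: slow=2, fast=4
  step 3: fast 4->5->None, no cycle

Cycle: no


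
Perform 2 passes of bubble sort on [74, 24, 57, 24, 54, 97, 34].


Initial: [74, 24, 57, 24, 54, 97, 34]
Pass 1: [24, 57, 24, 54, 74, 34, 97] (5 swaps)
Pass 2: [24, 24, 54, 57, 34, 74, 97] (3 swaps)

After 2 passes: [24, 24, 54, 57, 34, 74, 97]


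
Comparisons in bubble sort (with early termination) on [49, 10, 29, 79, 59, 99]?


Algorithm: bubble sort (with early termination)
Input: [49, 10, 29, 79, 59, 99]
Sorted: [10, 29, 49, 59, 79, 99]

9


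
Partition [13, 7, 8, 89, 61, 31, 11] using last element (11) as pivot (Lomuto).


Pivot: 11
  7 <= 11: swap -> [7, 13, 8, 89, 61, 31, 11]
  8 <= 11: swap -> [7, 8, 13, 89, 61, 31, 11]
Place pivot at 2: [7, 8, 11, 89, 61, 31, 13]

Partitioned: [7, 8, 11, 89, 61, 31, 13]


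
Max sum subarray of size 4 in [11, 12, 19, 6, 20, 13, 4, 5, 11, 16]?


[0:4]: 48
[1:5]: 57
[2:6]: 58
[3:7]: 43
[4:8]: 42
[5:9]: 33
[6:10]: 36

Max: 58 at [2:6]


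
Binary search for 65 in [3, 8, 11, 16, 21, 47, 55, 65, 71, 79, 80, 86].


Step 1: lo=0, hi=11, mid=5, val=47
Step 2: lo=6, hi=11, mid=8, val=71
Step 3: lo=6, hi=7, mid=6, val=55
Step 4: lo=7, hi=7, mid=7, val=65

Found at index 7


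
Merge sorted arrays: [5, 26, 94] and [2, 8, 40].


Take 2 from B
Take 5 from A
Take 8 from B
Take 26 from A
Take 40 from B

Merged: [2, 5, 8, 26, 40, 94]


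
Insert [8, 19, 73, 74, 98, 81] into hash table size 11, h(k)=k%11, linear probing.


Insert 8: h=8 -> slot 8
Insert 19: h=8, 1 probes -> slot 9
Insert 73: h=7 -> slot 7
Insert 74: h=8, 2 probes -> slot 10
Insert 98: h=10, 1 probes -> slot 0
Insert 81: h=4 -> slot 4

Table: [98, None, None, None, 81, None, None, 73, 8, 19, 74]


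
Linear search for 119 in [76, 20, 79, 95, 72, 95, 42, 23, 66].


i=0: 76!=119
i=1: 20!=119
i=2: 79!=119
i=3: 95!=119
i=4: 72!=119
i=5: 95!=119
i=6: 42!=119
i=7: 23!=119
i=8: 66!=119

Not found, 9 comps


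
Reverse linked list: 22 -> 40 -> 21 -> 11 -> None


Step 1: curr=22, set curr.next=prev(None) | reversed so far: 22
Step 2: curr=40, set curr.next=prev(22) | reversed so far: 40 -> 22
Step 3: curr=21, set curr.next=prev(40) | reversed so far: 21 -> 40 -> 22
Step 4: curr=11, set curr.next=prev(21) | reversed so far: 11 -> 21 -> 40 -> 22

11 -> 21 -> 40 -> 22 -> None


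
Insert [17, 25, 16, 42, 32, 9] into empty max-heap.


Insert 17: [17]
Insert 25: [25, 17]
Insert 16: [25, 17, 16]
Insert 42: [42, 25, 16, 17]
Insert 32: [42, 32, 16, 17, 25]
Insert 9: [42, 32, 16, 17, 25, 9]

Final heap: [42, 32, 16, 17, 25, 9]


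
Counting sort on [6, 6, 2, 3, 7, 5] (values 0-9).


Input: [6, 6, 2, 3, 7, 5]
Counts: [0, 0, 1, 1, 0, 1, 2, 1, 0, 0]

Sorted: [2, 3, 5, 6, 6, 7]


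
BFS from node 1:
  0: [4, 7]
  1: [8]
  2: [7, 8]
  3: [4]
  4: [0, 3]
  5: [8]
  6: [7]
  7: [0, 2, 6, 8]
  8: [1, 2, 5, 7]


Visit 1, enqueue [8]
Visit 8, enqueue [2, 5, 7]
Visit 2, enqueue []
Visit 5, enqueue []
Visit 7, enqueue [0, 6]
Visit 0, enqueue [4]
Visit 6, enqueue []
Visit 4, enqueue [3]
Visit 3, enqueue []

BFS order: [1, 8, 2, 5, 7, 0, 6, 4, 3]


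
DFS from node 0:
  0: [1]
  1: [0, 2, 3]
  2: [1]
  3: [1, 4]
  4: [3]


Visit 0, push [1]
Visit 1, push [3, 2]
Visit 2, push []
Visit 3, push [4]
Visit 4, push []

DFS order: [0, 1, 2, 3, 4]


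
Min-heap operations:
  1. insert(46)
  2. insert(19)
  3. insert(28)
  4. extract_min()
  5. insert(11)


insert(46) -> [46]
insert(19) -> [19, 46]
insert(28) -> [19, 46, 28]
extract_min()->19, [28, 46]
insert(11) -> [11, 46, 28]

Final heap: [11, 46, 28]


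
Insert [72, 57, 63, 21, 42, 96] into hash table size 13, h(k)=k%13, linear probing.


Insert 72: h=7 -> slot 7
Insert 57: h=5 -> slot 5
Insert 63: h=11 -> slot 11
Insert 21: h=8 -> slot 8
Insert 42: h=3 -> slot 3
Insert 96: h=5, 1 probes -> slot 6

Table: [None, None, None, 42, None, 57, 96, 72, 21, None, None, 63, None]


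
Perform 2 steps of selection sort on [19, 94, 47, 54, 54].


Initial: [19, 94, 47, 54, 54]
Step 1: min=19 at 0
  Swap: [19, 94, 47, 54, 54]
Step 2: min=47 at 2
  Swap: [19, 47, 94, 54, 54]

After 2 steps: [19, 47, 94, 54, 54]


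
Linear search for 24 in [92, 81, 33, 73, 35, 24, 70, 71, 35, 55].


i=0: 92!=24
i=1: 81!=24
i=2: 33!=24
i=3: 73!=24
i=4: 35!=24
i=5: 24==24 found!

Found at 5, 6 comps


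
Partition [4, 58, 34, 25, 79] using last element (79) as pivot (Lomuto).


Pivot: 79
  4 <= 79: advance i (no swap)
  58 <= 79: advance i (no swap)
  34 <= 79: advance i (no swap)
  25 <= 79: advance i (no swap)
Place pivot at 4: [4, 58, 34, 25, 79]

Partitioned: [4, 58, 34, 25, 79]


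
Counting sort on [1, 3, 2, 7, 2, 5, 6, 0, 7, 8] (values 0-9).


Input: [1, 3, 2, 7, 2, 5, 6, 0, 7, 8]
Counts: [1, 1, 2, 1, 0, 1, 1, 2, 1, 0]

Sorted: [0, 1, 2, 2, 3, 5, 6, 7, 7, 8]


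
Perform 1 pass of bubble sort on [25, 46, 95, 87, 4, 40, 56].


Initial: [25, 46, 95, 87, 4, 40, 56]
Pass 1: [25, 46, 87, 4, 40, 56, 95] (4 swaps)

After 1 pass: [25, 46, 87, 4, 40, 56, 95]


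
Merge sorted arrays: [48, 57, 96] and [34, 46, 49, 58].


Take 34 from B
Take 46 from B
Take 48 from A
Take 49 from B
Take 57 from A
Take 58 from B

Merged: [34, 46, 48, 49, 57, 58, 96]


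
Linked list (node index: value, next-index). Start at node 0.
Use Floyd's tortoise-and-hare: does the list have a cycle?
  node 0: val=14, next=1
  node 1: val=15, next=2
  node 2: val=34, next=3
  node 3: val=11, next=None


Floyd's tortoise (slow, +1) and hare (fast, +2):
  init: slow=0, fast=0
  step 1: slow=1, fast=2
  step 2: fast 2->3->None, no cycle

Cycle: no


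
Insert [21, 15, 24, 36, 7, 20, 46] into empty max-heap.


Insert 21: [21]
Insert 15: [21, 15]
Insert 24: [24, 15, 21]
Insert 36: [36, 24, 21, 15]
Insert 7: [36, 24, 21, 15, 7]
Insert 20: [36, 24, 21, 15, 7, 20]
Insert 46: [46, 24, 36, 15, 7, 20, 21]

Final heap: [46, 24, 36, 15, 7, 20, 21]


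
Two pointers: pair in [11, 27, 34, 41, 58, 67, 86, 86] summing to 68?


lo=0(11)+hi=7(86)=97
lo=0(11)+hi=6(86)=97
lo=0(11)+hi=5(67)=78
lo=0(11)+hi=4(58)=69
lo=0(11)+hi=3(41)=52
lo=1(27)+hi=3(41)=68

Yes: 27+41=68


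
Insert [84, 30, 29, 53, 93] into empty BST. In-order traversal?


Insert 84: root
Insert 30: L from 84
Insert 29: L from 84 -> L from 30
Insert 53: L from 84 -> R from 30
Insert 93: R from 84

In-order: [29, 30, 53, 84, 93]


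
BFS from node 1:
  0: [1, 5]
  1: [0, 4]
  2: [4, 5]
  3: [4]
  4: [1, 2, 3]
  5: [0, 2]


Visit 1, enqueue [0, 4]
Visit 0, enqueue [5]
Visit 4, enqueue [2, 3]
Visit 5, enqueue []
Visit 2, enqueue []
Visit 3, enqueue []

BFS order: [1, 0, 4, 5, 2, 3]


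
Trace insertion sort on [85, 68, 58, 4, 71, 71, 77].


Initial: [85, 68, 58, 4, 71, 71, 77]
Insert 68: [68, 85, 58, 4, 71, 71, 77]
Insert 58: [58, 68, 85, 4, 71, 71, 77]
Insert 4: [4, 58, 68, 85, 71, 71, 77]
Insert 71: [4, 58, 68, 71, 85, 71, 77]
Insert 71: [4, 58, 68, 71, 71, 85, 77]
Insert 77: [4, 58, 68, 71, 71, 77, 85]

Sorted: [4, 58, 68, 71, 71, 77, 85]


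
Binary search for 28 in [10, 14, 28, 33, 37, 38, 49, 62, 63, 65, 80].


Step 1: lo=0, hi=10, mid=5, val=38
Step 2: lo=0, hi=4, mid=2, val=28

Found at index 2


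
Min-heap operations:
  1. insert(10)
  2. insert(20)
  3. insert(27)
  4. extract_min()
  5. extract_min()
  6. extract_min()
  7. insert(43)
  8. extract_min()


insert(10) -> [10]
insert(20) -> [10, 20]
insert(27) -> [10, 20, 27]
extract_min()->10, [20, 27]
extract_min()->20, [27]
extract_min()->27, []
insert(43) -> [43]
extract_min()->43, []

Final heap: []


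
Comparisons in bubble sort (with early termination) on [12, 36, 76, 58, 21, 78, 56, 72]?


Algorithm: bubble sort (with early termination)
Input: [12, 36, 76, 58, 21, 78, 56, 72]
Sorted: [12, 21, 36, 56, 58, 72, 76, 78]

22


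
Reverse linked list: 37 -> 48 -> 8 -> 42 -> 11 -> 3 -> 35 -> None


Step 1: curr=37, set curr.next=prev(None) | reversed so far: 37
Step 2: curr=48, set curr.next=prev(37) | reversed so far: 48 -> 37
Step 3: curr=8, set curr.next=prev(48) | reversed so far: 8 -> 48 -> 37
Step 4: curr=42, set curr.next=prev(8) | reversed so far: 42 -> 8 -> 48 -> 37
Step 5: curr=11, set curr.next=prev(42) | reversed so far: 11 -> 42 -> 8 -> 48 -> 37
Step 6: curr=3, set curr.next=prev(11) | reversed so far: 3 -> 11 -> 42 -> 8 -> 48 -> 37
Step 7: curr=35, set curr.next=prev(3) | reversed so far: 35 -> 3 -> 11 -> 42 -> 8 -> 48 -> 37

35 -> 3 -> 11 -> 42 -> 8 -> 48 -> 37 -> None


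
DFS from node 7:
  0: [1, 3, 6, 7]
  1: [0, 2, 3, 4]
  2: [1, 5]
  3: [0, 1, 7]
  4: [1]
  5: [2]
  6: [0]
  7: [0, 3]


Visit 7, push [3, 0]
Visit 0, push [6, 3, 1]
Visit 1, push [4, 3, 2]
Visit 2, push [5]
Visit 5, push []
Visit 3, push []
Visit 4, push []
Visit 6, push []

DFS order: [7, 0, 1, 2, 5, 3, 4, 6]


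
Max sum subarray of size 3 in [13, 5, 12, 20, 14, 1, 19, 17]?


[0:3]: 30
[1:4]: 37
[2:5]: 46
[3:6]: 35
[4:7]: 34
[5:8]: 37

Max: 46 at [2:5]


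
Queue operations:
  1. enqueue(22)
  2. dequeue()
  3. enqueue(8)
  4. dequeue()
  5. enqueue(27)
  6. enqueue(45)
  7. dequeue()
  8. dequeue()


enqueue(22) -> [22]
dequeue()->22, []
enqueue(8) -> [8]
dequeue()->8, []
enqueue(27) -> [27]
enqueue(45) -> [27, 45]
dequeue()->27, [45]
dequeue()->45, []

Final queue: []


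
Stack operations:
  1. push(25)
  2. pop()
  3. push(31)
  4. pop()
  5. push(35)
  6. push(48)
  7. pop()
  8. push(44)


push(25) -> [25]
pop()->25, []
push(31) -> [31]
pop()->31, []
push(35) -> [35]
push(48) -> [35, 48]
pop()->48, [35]
push(44) -> [35, 44]

Final stack: [35, 44]


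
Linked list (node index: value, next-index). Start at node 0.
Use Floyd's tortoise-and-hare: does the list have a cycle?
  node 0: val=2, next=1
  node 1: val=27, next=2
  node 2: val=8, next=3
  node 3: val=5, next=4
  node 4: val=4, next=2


Floyd's tortoise (slow, +1) and hare (fast, +2):
  init: slow=0, fast=0
  step 1: slow=1, fast=2
  step 2: slow=2, fast=4
  step 3: slow=3, fast=3
  slow == fast at node 3: cycle detected

Cycle: yes


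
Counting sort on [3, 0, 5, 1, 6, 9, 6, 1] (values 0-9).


Input: [3, 0, 5, 1, 6, 9, 6, 1]
Counts: [1, 2, 0, 1, 0, 1, 2, 0, 0, 1]

Sorted: [0, 1, 1, 3, 5, 6, 6, 9]


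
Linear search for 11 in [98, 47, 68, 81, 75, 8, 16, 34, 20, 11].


i=0: 98!=11
i=1: 47!=11
i=2: 68!=11
i=3: 81!=11
i=4: 75!=11
i=5: 8!=11
i=6: 16!=11
i=7: 34!=11
i=8: 20!=11
i=9: 11==11 found!

Found at 9, 10 comps


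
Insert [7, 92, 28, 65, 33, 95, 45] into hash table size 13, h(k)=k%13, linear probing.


Insert 7: h=7 -> slot 7
Insert 92: h=1 -> slot 1
Insert 28: h=2 -> slot 2
Insert 65: h=0 -> slot 0
Insert 33: h=7, 1 probes -> slot 8
Insert 95: h=4 -> slot 4
Insert 45: h=6 -> slot 6

Table: [65, 92, 28, None, 95, None, 45, 7, 33, None, None, None, None]


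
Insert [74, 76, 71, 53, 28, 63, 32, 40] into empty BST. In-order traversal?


Insert 74: root
Insert 76: R from 74
Insert 71: L from 74
Insert 53: L from 74 -> L from 71
Insert 28: L from 74 -> L from 71 -> L from 53
Insert 63: L from 74 -> L from 71 -> R from 53
Insert 32: L from 74 -> L from 71 -> L from 53 -> R from 28
Insert 40: L from 74 -> L from 71 -> L from 53 -> R from 28 -> R from 32

In-order: [28, 32, 40, 53, 63, 71, 74, 76]


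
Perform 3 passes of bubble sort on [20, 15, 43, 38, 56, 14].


Initial: [20, 15, 43, 38, 56, 14]
Pass 1: [15, 20, 38, 43, 14, 56] (3 swaps)
Pass 2: [15, 20, 38, 14, 43, 56] (1 swaps)
Pass 3: [15, 20, 14, 38, 43, 56] (1 swaps)

After 3 passes: [15, 20, 14, 38, 43, 56]


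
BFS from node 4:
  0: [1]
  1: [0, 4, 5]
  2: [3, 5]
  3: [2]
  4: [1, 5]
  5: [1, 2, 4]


Visit 4, enqueue [1, 5]
Visit 1, enqueue [0]
Visit 5, enqueue [2]
Visit 0, enqueue []
Visit 2, enqueue [3]
Visit 3, enqueue []

BFS order: [4, 1, 5, 0, 2, 3]


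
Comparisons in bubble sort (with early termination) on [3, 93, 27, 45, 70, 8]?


Algorithm: bubble sort (with early termination)
Input: [3, 93, 27, 45, 70, 8]
Sorted: [3, 8, 27, 45, 70, 93]

15


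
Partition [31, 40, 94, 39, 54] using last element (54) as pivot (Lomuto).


Pivot: 54
  31 <= 54: advance i (no swap)
  40 <= 54: advance i (no swap)
  39 <= 54: swap -> [31, 40, 39, 94, 54]
Place pivot at 3: [31, 40, 39, 54, 94]

Partitioned: [31, 40, 39, 54, 94]


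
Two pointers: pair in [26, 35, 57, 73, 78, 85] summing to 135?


lo=0(26)+hi=5(85)=111
lo=1(35)+hi=5(85)=120
lo=2(57)+hi=5(85)=142
lo=2(57)+hi=4(78)=135

Yes: 57+78=135


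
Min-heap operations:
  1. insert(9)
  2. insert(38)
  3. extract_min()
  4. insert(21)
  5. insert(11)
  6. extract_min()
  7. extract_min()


insert(9) -> [9]
insert(38) -> [9, 38]
extract_min()->9, [38]
insert(21) -> [21, 38]
insert(11) -> [11, 38, 21]
extract_min()->11, [21, 38]
extract_min()->21, [38]

Final heap: [38]


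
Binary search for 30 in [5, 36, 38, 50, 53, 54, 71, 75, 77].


Step 1: lo=0, hi=8, mid=4, val=53
Step 2: lo=0, hi=3, mid=1, val=36
Step 3: lo=0, hi=0, mid=0, val=5

Not found


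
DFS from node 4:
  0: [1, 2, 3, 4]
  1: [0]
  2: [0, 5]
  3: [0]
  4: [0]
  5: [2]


Visit 4, push [0]
Visit 0, push [3, 2, 1]
Visit 1, push []
Visit 2, push [5]
Visit 5, push []
Visit 3, push []

DFS order: [4, 0, 1, 2, 5, 3]


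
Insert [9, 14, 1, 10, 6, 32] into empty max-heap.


Insert 9: [9]
Insert 14: [14, 9]
Insert 1: [14, 9, 1]
Insert 10: [14, 10, 1, 9]
Insert 6: [14, 10, 1, 9, 6]
Insert 32: [32, 10, 14, 9, 6, 1]

Final heap: [32, 10, 14, 9, 6, 1]


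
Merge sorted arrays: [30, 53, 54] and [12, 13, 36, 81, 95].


Take 12 from B
Take 13 from B
Take 30 from A
Take 36 from B
Take 53 from A
Take 54 from A

Merged: [12, 13, 30, 36, 53, 54, 81, 95]


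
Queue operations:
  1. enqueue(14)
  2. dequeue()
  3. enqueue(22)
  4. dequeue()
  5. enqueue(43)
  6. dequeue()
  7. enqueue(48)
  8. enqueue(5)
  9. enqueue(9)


enqueue(14) -> [14]
dequeue()->14, []
enqueue(22) -> [22]
dequeue()->22, []
enqueue(43) -> [43]
dequeue()->43, []
enqueue(48) -> [48]
enqueue(5) -> [48, 5]
enqueue(9) -> [48, 5, 9]

Final queue: [48, 5, 9]


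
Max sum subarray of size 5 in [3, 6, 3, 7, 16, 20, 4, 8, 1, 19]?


[0:5]: 35
[1:6]: 52
[2:7]: 50
[3:8]: 55
[4:9]: 49
[5:10]: 52

Max: 55 at [3:8]


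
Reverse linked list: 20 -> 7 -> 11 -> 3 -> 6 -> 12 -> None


Step 1: curr=20, set curr.next=prev(None) | reversed so far: 20
Step 2: curr=7, set curr.next=prev(20) | reversed so far: 7 -> 20
Step 3: curr=11, set curr.next=prev(7) | reversed so far: 11 -> 7 -> 20
Step 4: curr=3, set curr.next=prev(11) | reversed so far: 3 -> 11 -> 7 -> 20
Step 5: curr=6, set curr.next=prev(3) | reversed so far: 6 -> 3 -> 11 -> 7 -> 20
Step 6: curr=12, set curr.next=prev(6) | reversed so far: 12 -> 6 -> 3 -> 11 -> 7 -> 20

12 -> 6 -> 3 -> 11 -> 7 -> 20 -> None


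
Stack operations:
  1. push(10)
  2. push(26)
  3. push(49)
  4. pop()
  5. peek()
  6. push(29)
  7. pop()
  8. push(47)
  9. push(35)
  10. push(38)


push(10) -> [10]
push(26) -> [10, 26]
push(49) -> [10, 26, 49]
pop()->49, [10, 26]
peek()->26
push(29) -> [10, 26, 29]
pop()->29, [10, 26]
push(47) -> [10, 26, 47]
push(35) -> [10, 26, 47, 35]
push(38) -> [10, 26, 47, 35, 38]

Final stack: [10, 26, 47, 35, 38]


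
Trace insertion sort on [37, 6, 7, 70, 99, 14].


Initial: [37, 6, 7, 70, 99, 14]
Insert 6: [6, 37, 7, 70, 99, 14]
Insert 7: [6, 7, 37, 70, 99, 14]
Insert 70: [6, 7, 37, 70, 99, 14]
Insert 99: [6, 7, 37, 70, 99, 14]
Insert 14: [6, 7, 14, 37, 70, 99]

Sorted: [6, 7, 14, 37, 70, 99]


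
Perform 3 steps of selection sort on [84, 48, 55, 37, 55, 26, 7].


Initial: [84, 48, 55, 37, 55, 26, 7]
Step 1: min=7 at 6
  Swap: [7, 48, 55, 37, 55, 26, 84]
Step 2: min=26 at 5
  Swap: [7, 26, 55, 37, 55, 48, 84]
Step 3: min=37 at 3
  Swap: [7, 26, 37, 55, 55, 48, 84]

After 3 steps: [7, 26, 37, 55, 55, 48, 84]


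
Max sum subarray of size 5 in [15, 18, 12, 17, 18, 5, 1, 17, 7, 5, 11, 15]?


[0:5]: 80
[1:6]: 70
[2:7]: 53
[3:8]: 58
[4:9]: 48
[5:10]: 35
[6:11]: 41
[7:12]: 55

Max: 80 at [0:5]


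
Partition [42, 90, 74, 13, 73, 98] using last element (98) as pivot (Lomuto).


Pivot: 98
  42 <= 98: advance i (no swap)
  90 <= 98: advance i (no swap)
  74 <= 98: advance i (no swap)
  13 <= 98: advance i (no swap)
  73 <= 98: advance i (no swap)
Place pivot at 5: [42, 90, 74, 13, 73, 98]

Partitioned: [42, 90, 74, 13, 73, 98]


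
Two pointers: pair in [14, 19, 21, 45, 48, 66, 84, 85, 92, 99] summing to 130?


lo=0(14)+hi=9(99)=113
lo=1(19)+hi=9(99)=118
lo=2(21)+hi=9(99)=120
lo=3(45)+hi=9(99)=144
lo=3(45)+hi=8(92)=137
lo=3(45)+hi=7(85)=130

Yes: 45+85=130


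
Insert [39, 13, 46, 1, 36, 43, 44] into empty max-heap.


Insert 39: [39]
Insert 13: [39, 13]
Insert 46: [46, 13, 39]
Insert 1: [46, 13, 39, 1]
Insert 36: [46, 36, 39, 1, 13]
Insert 43: [46, 36, 43, 1, 13, 39]
Insert 44: [46, 36, 44, 1, 13, 39, 43]

Final heap: [46, 36, 44, 1, 13, 39, 43]


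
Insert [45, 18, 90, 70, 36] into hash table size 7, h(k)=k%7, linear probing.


Insert 45: h=3 -> slot 3
Insert 18: h=4 -> slot 4
Insert 90: h=6 -> slot 6
Insert 70: h=0 -> slot 0
Insert 36: h=1 -> slot 1

Table: [70, 36, None, 45, 18, None, 90]


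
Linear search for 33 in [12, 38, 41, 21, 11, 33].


i=0: 12!=33
i=1: 38!=33
i=2: 41!=33
i=3: 21!=33
i=4: 11!=33
i=5: 33==33 found!

Found at 5, 6 comps


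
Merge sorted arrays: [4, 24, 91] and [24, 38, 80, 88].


Take 4 from A
Take 24 from A
Take 24 from B
Take 38 from B
Take 80 from B
Take 88 from B

Merged: [4, 24, 24, 38, 80, 88, 91]


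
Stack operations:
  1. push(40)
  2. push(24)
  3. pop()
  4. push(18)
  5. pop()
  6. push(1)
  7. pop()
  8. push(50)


push(40) -> [40]
push(24) -> [40, 24]
pop()->24, [40]
push(18) -> [40, 18]
pop()->18, [40]
push(1) -> [40, 1]
pop()->1, [40]
push(50) -> [40, 50]

Final stack: [40, 50]


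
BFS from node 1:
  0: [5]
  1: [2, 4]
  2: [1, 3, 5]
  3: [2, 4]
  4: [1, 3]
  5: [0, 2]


Visit 1, enqueue [2, 4]
Visit 2, enqueue [3, 5]
Visit 4, enqueue []
Visit 3, enqueue []
Visit 5, enqueue [0]
Visit 0, enqueue []

BFS order: [1, 2, 4, 3, 5, 0]


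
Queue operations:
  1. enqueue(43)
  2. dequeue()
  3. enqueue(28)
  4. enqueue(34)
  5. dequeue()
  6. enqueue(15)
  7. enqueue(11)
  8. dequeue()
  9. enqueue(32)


enqueue(43) -> [43]
dequeue()->43, []
enqueue(28) -> [28]
enqueue(34) -> [28, 34]
dequeue()->28, [34]
enqueue(15) -> [34, 15]
enqueue(11) -> [34, 15, 11]
dequeue()->34, [15, 11]
enqueue(32) -> [15, 11, 32]

Final queue: [15, 11, 32]


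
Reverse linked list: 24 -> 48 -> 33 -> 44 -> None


Step 1: curr=24, set curr.next=prev(None) | reversed so far: 24
Step 2: curr=48, set curr.next=prev(24) | reversed so far: 48 -> 24
Step 3: curr=33, set curr.next=prev(48) | reversed so far: 33 -> 48 -> 24
Step 4: curr=44, set curr.next=prev(33) | reversed so far: 44 -> 33 -> 48 -> 24

44 -> 33 -> 48 -> 24 -> None


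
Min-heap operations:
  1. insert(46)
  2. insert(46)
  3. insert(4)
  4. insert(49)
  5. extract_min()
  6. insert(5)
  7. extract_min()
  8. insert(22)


insert(46) -> [46]
insert(46) -> [46, 46]
insert(4) -> [4, 46, 46]
insert(49) -> [4, 46, 46, 49]
extract_min()->4, [46, 46, 49]
insert(5) -> [5, 46, 49, 46]
extract_min()->5, [46, 46, 49]
insert(22) -> [22, 46, 49, 46]

Final heap: [22, 46, 49, 46]


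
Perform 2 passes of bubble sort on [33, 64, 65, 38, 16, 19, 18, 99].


Initial: [33, 64, 65, 38, 16, 19, 18, 99]
Pass 1: [33, 64, 38, 16, 19, 18, 65, 99] (4 swaps)
Pass 2: [33, 38, 16, 19, 18, 64, 65, 99] (4 swaps)

After 2 passes: [33, 38, 16, 19, 18, 64, 65, 99]


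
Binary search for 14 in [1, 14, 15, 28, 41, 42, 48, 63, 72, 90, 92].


Step 1: lo=0, hi=10, mid=5, val=42
Step 2: lo=0, hi=4, mid=2, val=15
Step 3: lo=0, hi=1, mid=0, val=1
Step 4: lo=1, hi=1, mid=1, val=14

Found at index 1


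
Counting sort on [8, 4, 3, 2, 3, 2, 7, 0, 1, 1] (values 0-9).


Input: [8, 4, 3, 2, 3, 2, 7, 0, 1, 1]
Counts: [1, 2, 2, 2, 1, 0, 0, 1, 1, 0]

Sorted: [0, 1, 1, 2, 2, 3, 3, 4, 7, 8]


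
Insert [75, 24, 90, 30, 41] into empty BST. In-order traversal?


Insert 75: root
Insert 24: L from 75
Insert 90: R from 75
Insert 30: L from 75 -> R from 24
Insert 41: L from 75 -> R from 24 -> R from 30

In-order: [24, 30, 41, 75, 90]


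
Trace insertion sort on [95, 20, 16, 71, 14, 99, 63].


Initial: [95, 20, 16, 71, 14, 99, 63]
Insert 20: [20, 95, 16, 71, 14, 99, 63]
Insert 16: [16, 20, 95, 71, 14, 99, 63]
Insert 71: [16, 20, 71, 95, 14, 99, 63]
Insert 14: [14, 16, 20, 71, 95, 99, 63]
Insert 99: [14, 16, 20, 71, 95, 99, 63]
Insert 63: [14, 16, 20, 63, 71, 95, 99]

Sorted: [14, 16, 20, 63, 71, 95, 99]


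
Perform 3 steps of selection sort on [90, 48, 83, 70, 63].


Initial: [90, 48, 83, 70, 63]
Step 1: min=48 at 1
  Swap: [48, 90, 83, 70, 63]
Step 2: min=63 at 4
  Swap: [48, 63, 83, 70, 90]
Step 3: min=70 at 3
  Swap: [48, 63, 70, 83, 90]

After 3 steps: [48, 63, 70, 83, 90]


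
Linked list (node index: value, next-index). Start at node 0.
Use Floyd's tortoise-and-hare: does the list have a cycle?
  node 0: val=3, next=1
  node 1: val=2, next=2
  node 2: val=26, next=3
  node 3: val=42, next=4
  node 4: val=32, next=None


Floyd's tortoise (slow, +1) and hare (fast, +2):
  init: slow=0, fast=0
  step 1: slow=1, fast=2
  step 2: slow=2, fast=4
  step 3: fast -> None, no cycle

Cycle: no


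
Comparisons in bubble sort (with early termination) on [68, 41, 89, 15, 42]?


Algorithm: bubble sort (with early termination)
Input: [68, 41, 89, 15, 42]
Sorted: [15, 41, 42, 68, 89]

10


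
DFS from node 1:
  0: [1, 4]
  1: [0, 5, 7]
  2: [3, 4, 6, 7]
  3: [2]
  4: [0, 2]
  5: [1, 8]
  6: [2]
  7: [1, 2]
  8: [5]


Visit 1, push [7, 5, 0]
Visit 0, push [4]
Visit 4, push [2]
Visit 2, push [7, 6, 3]
Visit 3, push []
Visit 6, push []
Visit 7, push []
Visit 5, push [8]
Visit 8, push []

DFS order: [1, 0, 4, 2, 3, 6, 7, 5, 8]


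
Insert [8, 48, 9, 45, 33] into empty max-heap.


Insert 8: [8]
Insert 48: [48, 8]
Insert 9: [48, 8, 9]
Insert 45: [48, 45, 9, 8]
Insert 33: [48, 45, 9, 8, 33]

Final heap: [48, 45, 9, 8, 33]


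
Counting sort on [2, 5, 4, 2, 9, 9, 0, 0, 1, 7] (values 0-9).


Input: [2, 5, 4, 2, 9, 9, 0, 0, 1, 7]
Counts: [2, 1, 2, 0, 1, 1, 0, 1, 0, 2]

Sorted: [0, 0, 1, 2, 2, 4, 5, 7, 9, 9]


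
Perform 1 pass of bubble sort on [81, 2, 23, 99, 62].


Initial: [81, 2, 23, 99, 62]
Pass 1: [2, 23, 81, 62, 99] (3 swaps)

After 1 pass: [2, 23, 81, 62, 99]


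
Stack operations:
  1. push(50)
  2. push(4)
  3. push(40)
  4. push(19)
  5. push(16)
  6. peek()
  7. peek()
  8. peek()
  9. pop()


push(50) -> [50]
push(4) -> [50, 4]
push(40) -> [50, 4, 40]
push(19) -> [50, 4, 40, 19]
push(16) -> [50, 4, 40, 19, 16]
peek()->16
peek()->16
peek()->16
pop()->16, [50, 4, 40, 19]

Final stack: [50, 4, 40, 19]


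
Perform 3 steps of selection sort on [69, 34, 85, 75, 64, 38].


Initial: [69, 34, 85, 75, 64, 38]
Step 1: min=34 at 1
  Swap: [34, 69, 85, 75, 64, 38]
Step 2: min=38 at 5
  Swap: [34, 38, 85, 75, 64, 69]
Step 3: min=64 at 4
  Swap: [34, 38, 64, 75, 85, 69]

After 3 steps: [34, 38, 64, 75, 85, 69]


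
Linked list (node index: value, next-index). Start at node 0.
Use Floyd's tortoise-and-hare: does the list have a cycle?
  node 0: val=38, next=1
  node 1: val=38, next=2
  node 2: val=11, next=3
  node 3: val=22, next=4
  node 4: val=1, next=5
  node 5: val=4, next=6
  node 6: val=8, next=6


Floyd's tortoise (slow, +1) and hare (fast, +2):
  init: slow=0, fast=0
  step 1: slow=1, fast=2
  step 2: slow=2, fast=4
  step 3: slow=3, fast=6
  step 4: slow=4, fast=6
  step 5: slow=5, fast=6
  step 6: slow=6, fast=6
  slow == fast at node 6: cycle detected

Cycle: yes


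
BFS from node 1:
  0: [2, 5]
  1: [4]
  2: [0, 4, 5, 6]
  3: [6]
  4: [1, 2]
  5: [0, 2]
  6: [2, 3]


Visit 1, enqueue [4]
Visit 4, enqueue [2]
Visit 2, enqueue [0, 5, 6]
Visit 0, enqueue []
Visit 5, enqueue []
Visit 6, enqueue [3]
Visit 3, enqueue []

BFS order: [1, 4, 2, 0, 5, 6, 3]


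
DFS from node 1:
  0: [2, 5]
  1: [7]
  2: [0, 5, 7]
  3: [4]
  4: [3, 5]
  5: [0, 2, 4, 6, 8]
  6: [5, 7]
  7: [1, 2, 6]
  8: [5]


Visit 1, push [7]
Visit 7, push [6, 2]
Visit 2, push [5, 0]
Visit 0, push [5]
Visit 5, push [8, 6, 4]
Visit 4, push [3]
Visit 3, push []
Visit 6, push []
Visit 8, push []

DFS order: [1, 7, 2, 0, 5, 4, 3, 6, 8]


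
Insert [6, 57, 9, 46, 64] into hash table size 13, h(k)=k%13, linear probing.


Insert 6: h=6 -> slot 6
Insert 57: h=5 -> slot 5
Insert 9: h=9 -> slot 9
Insert 46: h=7 -> slot 7
Insert 64: h=12 -> slot 12

Table: [None, None, None, None, None, 57, 6, 46, None, 9, None, None, 64]


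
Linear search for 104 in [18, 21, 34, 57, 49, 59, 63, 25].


i=0: 18!=104
i=1: 21!=104
i=2: 34!=104
i=3: 57!=104
i=4: 49!=104
i=5: 59!=104
i=6: 63!=104
i=7: 25!=104

Not found, 8 comps


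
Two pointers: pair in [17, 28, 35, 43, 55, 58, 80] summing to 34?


lo=0(17)+hi=6(80)=97
lo=0(17)+hi=5(58)=75
lo=0(17)+hi=4(55)=72
lo=0(17)+hi=3(43)=60
lo=0(17)+hi=2(35)=52
lo=0(17)+hi=1(28)=45

No pair found


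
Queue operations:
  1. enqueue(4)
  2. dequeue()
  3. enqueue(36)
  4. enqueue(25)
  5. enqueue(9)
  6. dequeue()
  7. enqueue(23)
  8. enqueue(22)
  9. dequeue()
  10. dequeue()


enqueue(4) -> [4]
dequeue()->4, []
enqueue(36) -> [36]
enqueue(25) -> [36, 25]
enqueue(9) -> [36, 25, 9]
dequeue()->36, [25, 9]
enqueue(23) -> [25, 9, 23]
enqueue(22) -> [25, 9, 23, 22]
dequeue()->25, [9, 23, 22]
dequeue()->9, [23, 22]

Final queue: [23, 22]


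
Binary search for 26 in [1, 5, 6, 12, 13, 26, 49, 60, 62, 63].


Step 1: lo=0, hi=9, mid=4, val=13
Step 2: lo=5, hi=9, mid=7, val=60
Step 3: lo=5, hi=6, mid=5, val=26

Found at index 5


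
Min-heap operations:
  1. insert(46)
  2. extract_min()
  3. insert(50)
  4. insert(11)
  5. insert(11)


insert(46) -> [46]
extract_min()->46, []
insert(50) -> [50]
insert(11) -> [11, 50]
insert(11) -> [11, 50, 11]

Final heap: [11, 50, 11]


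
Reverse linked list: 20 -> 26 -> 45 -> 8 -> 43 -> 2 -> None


Step 1: curr=20, set curr.next=prev(None) | reversed so far: 20
Step 2: curr=26, set curr.next=prev(20) | reversed so far: 26 -> 20
Step 3: curr=45, set curr.next=prev(26) | reversed so far: 45 -> 26 -> 20
Step 4: curr=8, set curr.next=prev(45) | reversed so far: 8 -> 45 -> 26 -> 20
Step 5: curr=43, set curr.next=prev(8) | reversed so far: 43 -> 8 -> 45 -> 26 -> 20
Step 6: curr=2, set curr.next=prev(43) | reversed so far: 2 -> 43 -> 8 -> 45 -> 26 -> 20

2 -> 43 -> 8 -> 45 -> 26 -> 20 -> None


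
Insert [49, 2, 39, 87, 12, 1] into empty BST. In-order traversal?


Insert 49: root
Insert 2: L from 49
Insert 39: L from 49 -> R from 2
Insert 87: R from 49
Insert 12: L from 49 -> R from 2 -> L from 39
Insert 1: L from 49 -> L from 2

In-order: [1, 2, 12, 39, 49, 87]


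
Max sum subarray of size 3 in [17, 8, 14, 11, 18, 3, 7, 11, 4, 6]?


[0:3]: 39
[1:4]: 33
[2:5]: 43
[3:6]: 32
[4:7]: 28
[5:8]: 21
[6:9]: 22
[7:10]: 21

Max: 43 at [2:5]


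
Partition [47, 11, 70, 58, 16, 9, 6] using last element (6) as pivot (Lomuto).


Pivot: 6
Place pivot at 0: [6, 11, 70, 58, 16, 9, 47]

Partitioned: [6, 11, 70, 58, 16, 9, 47]


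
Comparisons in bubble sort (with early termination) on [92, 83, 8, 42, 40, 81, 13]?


Algorithm: bubble sort (with early termination)
Input: [92, 83, 8, 42, 40, 81, 13]
Sorted: [8, 13, 40, 42, 81, 83, 92]

21


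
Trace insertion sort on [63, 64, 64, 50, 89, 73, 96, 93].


Initial: [63, 64, 64, 50, 89, 73, 96, 93]
Insert 64: [63, 64, 64, 50, 89, 73, 96, 93]
Insert 64: [63, 64, 64, 50, 89, 73, 96, 93]
Insert 50: [50, 63, 64, 64, 89, 73, 96, 93]
Insert 89: [50, 63, 64, 64, 89, 73, 96, 93]
Insert 73: [50, 63, 64, 64, 73, 89, 96, 93]
Insert 96: [50, 63, 64, 64, 73, 89, 96, 93]
Insert 93: [50, 63, 64, 64, 73, 89, 93, 96]

Sorted: [50, 63, 64, 64, 73, 89, 93, 96]


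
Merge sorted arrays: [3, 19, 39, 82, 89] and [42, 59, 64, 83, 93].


Take 3 from A
Take 19 from A
Take 39 from A
Take 42 from B
Take 59 from B
Take 64 from B
Take 82 from A
Take 83 from B
Take 89 from A

Merged: [3, 19, 39, 42, 59, 64, 82, 83, 89, 93]


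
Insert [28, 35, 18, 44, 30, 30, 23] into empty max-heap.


Insert 28: [28]
Insert 35: [35, 28]
Insert 18: [35, 28, 18]
Insert 44: [44, 35, 18, 28]
Insert 30: [44, 35, 18, 28, 30]
Insert 30: [44, 35, 30, 28, 30, 18]
Insert 23: [44, 35, 30, 28, 30, 18, 23]

Final heap: [44, 35, 30, 28, 30, 18, 23]


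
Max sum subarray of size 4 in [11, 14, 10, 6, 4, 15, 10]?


[0:4]: 41
[1:5]: 34
[2:6]: 35
[3:7]: 35

Max: 41 at [0:4]


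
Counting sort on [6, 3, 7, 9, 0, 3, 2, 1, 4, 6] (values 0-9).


Input: [6, 3, 7, 9, 0, 3, 2, 1, 4, 6]
Counts: [1, 1, 1, 2, 1, 0, 2, 1, 0, 1]

Sorted: [0, 1, 2, 3, 3, 4, 6, 6, 7, 9]


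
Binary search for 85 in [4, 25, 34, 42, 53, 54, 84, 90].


Step 1: lo=0, hi=7, mid=3, val=42
Step 2: lo=4, hi=7, mid=5, val=54
Step 3: lo=6, hi=7, mid=6, val=84
Step 4: lo=7, hi=7, mid=7, val=90

Not found


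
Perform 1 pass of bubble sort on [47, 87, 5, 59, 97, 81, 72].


Initial: [47, 87, 5, 59, 97, 81, 72]
Pass 1: [47, 5, 59, 87, 81, 72, 97] (4 swaps)

After 1 pass: [47, 5, 59, 87, 81, 72, 97]


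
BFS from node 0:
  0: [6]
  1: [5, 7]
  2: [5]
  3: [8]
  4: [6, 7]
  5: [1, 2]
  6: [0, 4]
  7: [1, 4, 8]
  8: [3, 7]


Visit 0, enqueue [6]
Visit 6, enqueue [4]
Visit 4, enqueue [7]
Visit 7, enqueue [1, 8]
Visit 1, enqueue [5]
Visit 8, enqueue [3]
Visit 5, enqueue [2]
Visit 3, enqueue []
Visit 2, enqueue []

BFS order: [0, 6, 4, 7, 1, 8, 5, 3, 2]


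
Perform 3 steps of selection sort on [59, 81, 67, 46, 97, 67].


Initial: [59, 81, 67, 46, 97, 67]
Step 1: min=46 at 3
  Swap: [46, 81, 67, 59, 97, 67]
Step 2: min=59 at 3
  Swap: [46, 59, 67, 81, 97, 67]
Step 3: min=67 at 2
  Swap: [46, 59, 67, 81, 97, 67]

After 3 steps: [46, 59, 67, 81, 97, 67]


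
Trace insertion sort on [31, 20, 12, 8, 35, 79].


Initial: [31, 20, 12, 8, 35, 79]
Insert 20: [20, 31, 12, 8, 35, 79]
Insert 12: [12, 20, 31, 8, 35, 79]
Insert 8: [8, 12, 20, 31, 35, 79]
Insert 35: [8, 12, 20, 31, 35, 79]
Insert 79: [8, 12, 20, 31, 35, 79]

Sorted: [8, 12, 20, 31, 35, 79]
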